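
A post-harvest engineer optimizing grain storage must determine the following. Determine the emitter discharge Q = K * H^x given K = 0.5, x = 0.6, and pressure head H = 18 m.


Q = K * H^x
  = 0.5 * 18^0.6
  = 0.5 * 5.6645
  = 2.83 L/h


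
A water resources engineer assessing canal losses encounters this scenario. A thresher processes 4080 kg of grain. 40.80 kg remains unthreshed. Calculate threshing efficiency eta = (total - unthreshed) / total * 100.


eta = (total - unthreshed) / total * 100
    = (4080 - 40.80) / 4080 * 100
    = 4039.20 / 4080 * 100
    = 99%


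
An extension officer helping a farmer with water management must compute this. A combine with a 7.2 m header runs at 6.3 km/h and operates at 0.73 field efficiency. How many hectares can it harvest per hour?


C = w * v * eta_f / 10
  = 7.2 * 6.3 * 0.73 / 10
  = 33.11 / 10
  = 3.31 ha/h


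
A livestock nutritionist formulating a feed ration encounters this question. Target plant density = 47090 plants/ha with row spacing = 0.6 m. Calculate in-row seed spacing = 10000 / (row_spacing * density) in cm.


spacing = 10000 / (row_sp * density)
        = 10000 / (0.6 * 47090)
        = 10000 / 28254
        = 0.35393 m = 35.39 cm


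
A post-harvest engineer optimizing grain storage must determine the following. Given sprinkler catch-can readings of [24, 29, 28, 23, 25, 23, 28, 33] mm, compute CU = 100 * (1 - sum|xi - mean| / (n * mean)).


xbar = 213 / 8 = 26.625
sum|xi - xbar| = 23
CU = 100 * (1 - 23 / (8 * 26.625))
   = 100 * (1 - 0.1080)
   = 89.20%


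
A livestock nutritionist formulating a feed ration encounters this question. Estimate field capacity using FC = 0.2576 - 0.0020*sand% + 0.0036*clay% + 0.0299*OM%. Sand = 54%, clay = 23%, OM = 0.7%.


FC = 0.2576 - 0.0020*54 + 0.0036*23 + 0.0299*0.7
   = 0.2576 - 0.1080 + 0.0828 + 0.0209
   = 0.2533


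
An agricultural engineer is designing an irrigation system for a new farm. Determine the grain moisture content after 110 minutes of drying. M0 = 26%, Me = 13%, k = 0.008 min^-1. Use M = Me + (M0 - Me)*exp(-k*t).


M = Me + (M0 - Me) * e^(-k*t)
  = 13 + (26 - 13) * e^(-0.008*110)
  = 13 + 13 * e^(-0.880)
  = 13 + 13 * 0.41478
  = 13 + 5.3922
  = 18.39%


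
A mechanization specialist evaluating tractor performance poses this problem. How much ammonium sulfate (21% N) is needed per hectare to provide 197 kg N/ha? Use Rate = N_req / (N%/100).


Rate = N_required / (N_content / 100)
     = 197 / (21 / 100)
     = 197 / 0.21
     = 938.10 kg/ha


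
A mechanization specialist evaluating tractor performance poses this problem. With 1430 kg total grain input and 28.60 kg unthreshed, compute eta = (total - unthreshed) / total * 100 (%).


eta = (total - unthreshed) / total * 100
    = (1430 - 28.60) / 1430 * 100
    = 1401.40 / 1430 * 100
    = 98%


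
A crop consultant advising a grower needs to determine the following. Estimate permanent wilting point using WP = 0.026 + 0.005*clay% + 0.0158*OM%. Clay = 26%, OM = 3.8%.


WP = 0.026 + 0.005*26 + 0.0158*3.8
   = 0.026 + 0.1300 + 0.0600
   = 0.2160


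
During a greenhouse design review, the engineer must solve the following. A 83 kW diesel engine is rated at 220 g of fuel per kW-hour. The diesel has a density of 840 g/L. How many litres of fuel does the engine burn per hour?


FC = P * BSFC / rho_fuel
   = 83 * 220 / 840
   = 18260 / 840
   = 21.74 L/h


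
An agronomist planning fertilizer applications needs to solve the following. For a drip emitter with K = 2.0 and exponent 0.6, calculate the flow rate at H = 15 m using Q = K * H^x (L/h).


Q = K * H^x
  = 2.0 * 15^0.6
  = 2.0 * 5.0776
  = 10.16 L/h


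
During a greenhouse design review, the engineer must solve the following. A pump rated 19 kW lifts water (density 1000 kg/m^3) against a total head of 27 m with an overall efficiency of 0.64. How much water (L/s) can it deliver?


Q = (P * 1000 * eta) / (rho * g * H)
  = (19 * 1000 * 0.64) / (1000 * 9.81 * 27)
  = 12160 / 264870
  = 0.04591 m^3/s = 45.91 L/s


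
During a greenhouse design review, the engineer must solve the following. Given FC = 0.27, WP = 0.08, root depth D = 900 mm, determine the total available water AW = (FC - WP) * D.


AW = (FC - WP) * D
   = (0.27 - 0.08) * 900
   = 0.19 * 900
   = 171 mm


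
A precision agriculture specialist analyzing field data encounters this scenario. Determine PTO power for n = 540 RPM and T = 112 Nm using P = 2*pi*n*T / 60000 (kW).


P = 2*pi*n*T / 60000
  = 2*pi * 540 * 112 / 60000
  = 380007.05 / 60000
  = 6.33 kW


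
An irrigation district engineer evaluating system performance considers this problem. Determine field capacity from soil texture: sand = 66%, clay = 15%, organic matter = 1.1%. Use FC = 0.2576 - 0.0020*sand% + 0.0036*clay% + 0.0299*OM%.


FC = 0.2576 - 0.0020*66 + 0.0036*15 + 0.0299*1.1
   = 0.2576 - 0.1320 + 0.0540 + 0.0329
   = 0.2125


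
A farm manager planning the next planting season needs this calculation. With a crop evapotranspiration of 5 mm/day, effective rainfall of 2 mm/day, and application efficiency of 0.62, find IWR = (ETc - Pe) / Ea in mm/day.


IWR = (ETc - Pe) / Ea
    = (5 - 2) / 0.62
    = 3 / 0.62
    = 4.84 mm/day


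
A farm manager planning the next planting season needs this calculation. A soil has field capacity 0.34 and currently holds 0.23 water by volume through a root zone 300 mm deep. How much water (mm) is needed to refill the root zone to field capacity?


SMD = (FC - theta) * D
    = (0.34 - 0.23) * 300
    = 0.110 * 300
    = 33 mm


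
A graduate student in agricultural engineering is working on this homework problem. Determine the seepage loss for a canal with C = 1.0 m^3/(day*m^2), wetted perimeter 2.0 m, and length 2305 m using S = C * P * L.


S = C * P * L
  = 1.0 * 2.0 * 2305
  = 4610 m^3/day


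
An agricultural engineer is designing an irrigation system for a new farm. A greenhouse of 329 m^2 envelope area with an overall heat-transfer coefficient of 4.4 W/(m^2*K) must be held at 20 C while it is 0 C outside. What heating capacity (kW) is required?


dT = 20 - (0) = 20 K
Q = U * A * dT
  = 4.4 * 329 * 20
  = 28952 W = 28.95 kW


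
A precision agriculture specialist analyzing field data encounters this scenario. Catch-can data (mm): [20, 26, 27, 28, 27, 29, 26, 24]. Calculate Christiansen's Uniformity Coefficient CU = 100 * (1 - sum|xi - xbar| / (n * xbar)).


xbar = 207 / 8 = 25.875
sum|xi - xbar| = 15.500
CU = 100 * (1 - 15.500 / (8 * 25.875))
   = 100 * (1 - 0.0749)
   = 92.51%


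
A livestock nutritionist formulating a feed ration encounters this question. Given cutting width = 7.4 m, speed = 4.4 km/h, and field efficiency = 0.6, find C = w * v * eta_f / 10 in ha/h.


C = w * v * eta_f / 10
  = 7.4 * 4.4 * 0.6 / 10
  = 19.54 / 10
  = 1.95 ha/h


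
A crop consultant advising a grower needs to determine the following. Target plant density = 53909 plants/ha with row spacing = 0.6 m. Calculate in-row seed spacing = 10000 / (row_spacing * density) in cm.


spacing = 10000 / (row_sp * density)
        = 10000 / (0.6 * 53909)
        = 10000 / 32345.40
        = 0.30916 m = 30.92 cm


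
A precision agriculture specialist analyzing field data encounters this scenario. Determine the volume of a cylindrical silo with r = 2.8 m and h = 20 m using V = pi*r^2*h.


V = pi * r^2 * h
  = pi * 2.8^2 * 20
  = pi * 7.84 * 20
  = 492.60 m^3


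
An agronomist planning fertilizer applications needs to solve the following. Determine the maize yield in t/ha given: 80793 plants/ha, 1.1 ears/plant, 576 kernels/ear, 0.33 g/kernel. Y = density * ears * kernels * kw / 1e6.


Y = density * ears * kernels * kw
  = 80793 * 1.1 * 576 * 0.33 g/ha
  = 16892846.78 g/ha
  = 16892.85 kg/ha = 16.89 t/ha


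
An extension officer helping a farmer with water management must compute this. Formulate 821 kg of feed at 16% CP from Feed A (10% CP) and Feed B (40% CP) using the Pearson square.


parts_A = CP_b - target = 40 - 16 = 24
parts_B = target - CP_a = 16 - 10 = 6
total_parts = 24 + 6 = 30
Feed A = 821 * 24 / 30 = 656.80 kg
Feed B = 821 * 6 / 30 = 164.20 kg

656.80 kg


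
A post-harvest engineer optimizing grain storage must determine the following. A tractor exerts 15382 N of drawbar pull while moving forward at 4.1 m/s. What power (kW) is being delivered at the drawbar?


P = F * v / 1000
  = 15382 * 4.1 / 1000
  = 63066.20 / 1000
  = 63.07 kW


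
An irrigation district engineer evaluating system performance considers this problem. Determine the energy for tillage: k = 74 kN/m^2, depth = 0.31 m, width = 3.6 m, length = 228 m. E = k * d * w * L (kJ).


E = k * d * w * L
  = 74 * 0.31 * 3.6 * 228
  = 18829.15 kJ


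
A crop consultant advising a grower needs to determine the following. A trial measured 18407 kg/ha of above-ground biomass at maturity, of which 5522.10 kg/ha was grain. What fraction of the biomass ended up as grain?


HI = grain_yield / biomass
   = 5522.10 / 18407
   = 0.30


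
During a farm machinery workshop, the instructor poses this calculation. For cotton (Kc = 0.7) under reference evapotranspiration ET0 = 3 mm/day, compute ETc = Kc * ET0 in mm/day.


ETc = Kc * ET0
    = 0.7 * 3
    = 2.10 mm/day


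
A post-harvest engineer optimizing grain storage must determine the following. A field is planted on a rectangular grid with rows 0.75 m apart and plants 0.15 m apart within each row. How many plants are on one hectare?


D = 10000 / (row_sp * plant_sp)
  = 10000 / (0.75 * 0.15)
  = 10000 / 0.1125
  = 88888.89 plants/ha


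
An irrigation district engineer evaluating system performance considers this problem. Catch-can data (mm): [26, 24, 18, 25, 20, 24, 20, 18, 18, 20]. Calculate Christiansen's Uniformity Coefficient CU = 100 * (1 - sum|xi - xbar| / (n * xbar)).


xbar = 213 / 10 = 21.300
sum|xi - xbar| = 27.600
CU = 100 * (1 - 27.600 / (10 * 21.300))
   = 100 * (1 - 0.1296)
   = 87.04%


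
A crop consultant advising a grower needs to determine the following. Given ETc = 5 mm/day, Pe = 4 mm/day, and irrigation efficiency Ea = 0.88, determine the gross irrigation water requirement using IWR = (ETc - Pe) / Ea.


IWR = (ETc - Pe) / Ea
    = (5 - 4) / 0.88
    = 1 / 0.88
    = 1.14 mm/day


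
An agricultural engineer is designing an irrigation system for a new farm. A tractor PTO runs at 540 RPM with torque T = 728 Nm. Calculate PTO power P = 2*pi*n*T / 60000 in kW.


P = 2*pi*n*T / 60000
  = 2*pi * 540 * 728 / 60000
  = 2470045.81 / 60000
  = 41.17 kW


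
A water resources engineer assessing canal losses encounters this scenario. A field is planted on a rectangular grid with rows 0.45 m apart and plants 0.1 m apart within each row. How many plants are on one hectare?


D = 10000 / (row_sp * plant_sp)
  = 10000 / (0.45 * 0.1)
  = 10000 / 0.0450
  = 222222.22 plants/ha


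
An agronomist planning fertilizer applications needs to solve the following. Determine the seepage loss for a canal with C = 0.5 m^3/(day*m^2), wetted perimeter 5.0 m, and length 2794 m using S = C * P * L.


S = C * P * L
  = 0.5 * 5.0 * 2794
  = 6985 m^3/day


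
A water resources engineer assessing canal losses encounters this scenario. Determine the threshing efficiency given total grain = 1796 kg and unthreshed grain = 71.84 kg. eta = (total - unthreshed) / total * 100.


eta = (total - unthreshed) / total * 100
    = (1796 - 71.84) / 1796 * 100
    = 1724.16 / 1796 * 100
    = 96%


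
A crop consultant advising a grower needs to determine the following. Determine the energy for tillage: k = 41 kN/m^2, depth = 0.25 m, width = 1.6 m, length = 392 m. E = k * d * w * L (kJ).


E = k * d * w * L
  = 41 * 0.25 * 1.6 * 392
  = 6428.80 kJ


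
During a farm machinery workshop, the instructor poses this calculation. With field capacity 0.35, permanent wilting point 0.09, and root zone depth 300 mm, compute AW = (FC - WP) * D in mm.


AW = (FC - WP) * D
   = (0.35 - 0.09) * 300
   = 0.26 * 300
   = 78 mm


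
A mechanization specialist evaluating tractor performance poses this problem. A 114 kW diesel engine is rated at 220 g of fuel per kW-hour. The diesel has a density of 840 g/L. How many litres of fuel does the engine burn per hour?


FC = P * BSFC / rho_fuel
   = 114 * 220 / 840
   = 25080 / 840
   = 29.86 L/h


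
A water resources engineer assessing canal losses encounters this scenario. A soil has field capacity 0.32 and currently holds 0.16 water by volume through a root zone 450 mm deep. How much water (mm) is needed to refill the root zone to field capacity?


SMD = (FC - theta) * D
    = (0.32 - 0.16) * 450
    = 0.160 * 450
    = 72 mm


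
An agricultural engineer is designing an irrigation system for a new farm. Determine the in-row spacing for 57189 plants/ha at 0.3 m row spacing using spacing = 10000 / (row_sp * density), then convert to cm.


spacing = 10000 / (row_sp * density)
        = 10000 / (0.3 * 57189)
        = 10000 / 17156.70
        = 0.58286 m = 58.29 cm


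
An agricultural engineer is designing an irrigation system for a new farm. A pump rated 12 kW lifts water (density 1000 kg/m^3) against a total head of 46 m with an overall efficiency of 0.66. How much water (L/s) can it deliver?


Q = (P * 1000 * eta) / (rho * g * H)
  = (12 * 1000 * 0.66) / (1000 * 9.81 * 46)
  = 7920 / 451260
  = 0.01755 m^3/s = 17.55 L/s


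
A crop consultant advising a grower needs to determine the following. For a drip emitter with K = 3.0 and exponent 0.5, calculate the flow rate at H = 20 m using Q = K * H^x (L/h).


Q = K * H^x
  = 3.0 * 20^0.5
  = 3.0 * 4.4721
  = 13.42 L/h


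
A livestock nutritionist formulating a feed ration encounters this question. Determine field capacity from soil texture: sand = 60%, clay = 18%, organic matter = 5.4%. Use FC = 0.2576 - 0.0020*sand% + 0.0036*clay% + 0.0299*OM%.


FC = 0.2576 - 0.0020*60 + 0.0036*18 + 0.0299*5.4
   = 0.2576 - 0.1200 + 0.0648 + 0.1615
   = 0.3639


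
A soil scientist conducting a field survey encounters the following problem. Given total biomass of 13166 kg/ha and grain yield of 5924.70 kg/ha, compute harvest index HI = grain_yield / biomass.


HI = grain_yield / biomass
   = 5924.70 / 13166
   = 0.45


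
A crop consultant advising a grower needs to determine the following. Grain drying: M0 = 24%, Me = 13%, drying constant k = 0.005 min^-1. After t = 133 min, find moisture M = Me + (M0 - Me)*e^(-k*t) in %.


M = Me + (M0 - Me) * e^(-k*t)
  = 13 + (24 - 13) * e^(-0.005*133)
  = 13 + 11 * e^(-0.665)
  = 13 + 11 * 0.51427
  = 13 + 5.6570
  = 18.66%


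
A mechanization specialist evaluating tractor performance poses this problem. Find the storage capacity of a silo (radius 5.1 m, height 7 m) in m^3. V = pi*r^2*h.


V = pi * r^2 * h
  = pi * 5.1^2 * 7
  = pi * 26.01 * 7
  = 571.99 m^3


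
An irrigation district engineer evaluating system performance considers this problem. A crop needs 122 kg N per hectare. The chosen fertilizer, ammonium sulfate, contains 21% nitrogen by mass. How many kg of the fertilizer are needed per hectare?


Rate = N_required / (N_content / 100)
     = 122 / (21 / 100)
     = 122 / 0.21
     = 580.95 kg/ha


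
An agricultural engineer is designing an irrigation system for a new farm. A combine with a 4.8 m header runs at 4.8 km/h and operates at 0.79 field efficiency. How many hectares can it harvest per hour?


C = w * v * eta_f / 10
  = 4.8 * 4.8 * 0.79 / 10
  = 18.20 / 10
  = 1.82 ha/h


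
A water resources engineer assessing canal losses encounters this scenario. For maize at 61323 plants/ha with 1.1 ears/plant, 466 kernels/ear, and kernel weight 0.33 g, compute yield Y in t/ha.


Y = density * ears * kernels * kw
  = 61323 * 1.1 * 466 * 0.33 g/ha
  = 10373276.03 g/ha
  = 10373.28 kg/ha = 10.37 t/ha


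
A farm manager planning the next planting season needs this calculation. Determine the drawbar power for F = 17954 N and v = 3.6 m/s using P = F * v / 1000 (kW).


P = F * v / 1000
  = 17954 * 3.6 / 1000
  = 64634.40 / 1000
  = 64.63 kW


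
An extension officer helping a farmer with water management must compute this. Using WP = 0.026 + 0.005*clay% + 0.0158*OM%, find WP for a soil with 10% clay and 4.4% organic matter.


WP = 0.026 + 0.005*10 + 0.0158*4.4
   = 0.026 + 0.0500 + 0.0695
   = 0.1455


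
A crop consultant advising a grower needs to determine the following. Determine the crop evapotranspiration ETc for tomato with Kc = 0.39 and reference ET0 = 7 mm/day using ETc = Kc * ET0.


ETc = Kc * ET0
    = 0.39 * 7
    = 2.73 mm/day


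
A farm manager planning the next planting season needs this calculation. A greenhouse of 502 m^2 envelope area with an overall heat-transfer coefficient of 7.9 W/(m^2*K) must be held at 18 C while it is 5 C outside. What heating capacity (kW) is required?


dT = 18 - (5) = 13 K
Q = U * A * dT
  = 7.9 * 502 * 13
  = 51555.40 W = 51.56 kW


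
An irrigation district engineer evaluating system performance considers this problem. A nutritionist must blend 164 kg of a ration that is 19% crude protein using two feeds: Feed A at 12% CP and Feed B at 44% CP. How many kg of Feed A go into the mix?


parts_A = CP_b - target = 44 - 19 = 25
parts_B = target - CP_a = 19 - 12 = 7
total_parts = 25 + 7 = 32
Feed A = 164 * 25 / 32 = 128.13 kg
Feed B = 164 * 7 / 32 = 35.88 kg

128.13 kg


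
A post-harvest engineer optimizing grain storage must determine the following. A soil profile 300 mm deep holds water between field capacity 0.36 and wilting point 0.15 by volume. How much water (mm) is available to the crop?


AW = (FC - WP) * D
   = (0.36 - 0.15) * 300
   = 0.21 * 300
   = 63 mm


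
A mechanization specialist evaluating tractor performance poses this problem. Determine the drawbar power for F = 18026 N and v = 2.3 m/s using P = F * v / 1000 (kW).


P = F * v / 1000
  = 18026 * 2.3 / 1000
  = 41459.80 / 1000
  = 41.46 kW


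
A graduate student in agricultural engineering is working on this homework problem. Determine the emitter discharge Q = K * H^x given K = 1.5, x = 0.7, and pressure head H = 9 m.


Q = K * H^x
  = 1.5 * 9^0.7
  = 1.5 * 4.6555
  = 6.98 L/h


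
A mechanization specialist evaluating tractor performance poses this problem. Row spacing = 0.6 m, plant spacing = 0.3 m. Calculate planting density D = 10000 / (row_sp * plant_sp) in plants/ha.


D = 10000 / (row_sp * plant_sp)
  = 10000 / (0.6 * 0.3)
  = 10000 / 0.1800
  = 55555.56 plants/ha


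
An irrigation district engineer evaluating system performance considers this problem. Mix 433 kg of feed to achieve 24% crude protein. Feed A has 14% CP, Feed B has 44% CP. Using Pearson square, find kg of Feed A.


parts_A = CP_b - target = 44 - 24 = 20
parts_B = target - CP_a = 24 - 14 = 10
total_parts = 20 + 10 = 30
Feed A = 433 * 20 / 30 = 288.67 kg
Feed B = 433 * 10 / 30 = 144.33 kg

288.67 kg


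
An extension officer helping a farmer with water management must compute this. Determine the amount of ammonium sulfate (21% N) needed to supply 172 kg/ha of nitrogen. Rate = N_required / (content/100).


Rate = N_required / (N_content / 100)
     = 172 / (21 / 100)
     = 172 / 0.21
     = 819.05 kg/ha


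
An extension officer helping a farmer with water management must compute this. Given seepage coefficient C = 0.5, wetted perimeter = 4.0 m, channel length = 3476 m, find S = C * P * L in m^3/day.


S = C * P * L
  = 0.5 * 4.0 * 3476
  = 6952 m^3/day


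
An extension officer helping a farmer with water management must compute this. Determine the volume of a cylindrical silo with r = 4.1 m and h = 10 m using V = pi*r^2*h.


V = pi * r^2 * h
  = pi * 4.1^2 * 10
  = pi * 16.81 * 10
  = 528.10 m^3


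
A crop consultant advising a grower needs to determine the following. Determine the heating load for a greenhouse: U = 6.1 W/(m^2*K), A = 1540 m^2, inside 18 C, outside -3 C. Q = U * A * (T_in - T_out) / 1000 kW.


dT = 18 - (-3) = 21 K
Q = U * A * dT
  = 6.1 * 1540 * 21
  = 197274 W = 197.27 kW


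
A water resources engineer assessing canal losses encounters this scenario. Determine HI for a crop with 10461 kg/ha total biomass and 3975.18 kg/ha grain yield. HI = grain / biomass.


HI = grain_yield / biomass
   = 3975.18 / 10461
   = 0.38


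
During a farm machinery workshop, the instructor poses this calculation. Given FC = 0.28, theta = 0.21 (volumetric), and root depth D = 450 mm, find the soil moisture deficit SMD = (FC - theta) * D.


SMD = (FC - theta) * D
    = (0.28 - 0.21) * 450
    = 0.070 * 450
    = 31.50 mm


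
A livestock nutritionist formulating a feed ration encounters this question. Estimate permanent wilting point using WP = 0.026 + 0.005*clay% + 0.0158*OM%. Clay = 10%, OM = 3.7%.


WP = 0.026 + 0.005*10 + 0.0158*3.7
   = 0.026 + 0.0500 + 0.0585
   = 0.1345


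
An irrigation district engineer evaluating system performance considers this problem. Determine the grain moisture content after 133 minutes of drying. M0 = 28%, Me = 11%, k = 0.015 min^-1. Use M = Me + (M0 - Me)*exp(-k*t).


M = Me + (M0 - Me) * e^(-k*t)
  = 11 + (28 - 11) * e^(-0.015*133)
  = 11 + 17 * e^(-1.995)
  = 11 + 17 * 0.13601
  = 11 + 2.3122
  = 13.31%


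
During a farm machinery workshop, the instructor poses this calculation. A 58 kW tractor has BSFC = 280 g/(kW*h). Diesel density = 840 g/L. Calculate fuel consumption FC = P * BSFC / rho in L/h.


FC = P * BSFC / rho_fuel
   = 58 * 280 / 840
   = 16240 / 840
   = 19.33 L/h


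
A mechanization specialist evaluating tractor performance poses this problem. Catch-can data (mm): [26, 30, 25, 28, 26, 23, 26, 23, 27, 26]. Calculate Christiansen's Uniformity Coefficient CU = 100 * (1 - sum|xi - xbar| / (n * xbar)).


xbar = 260 / 10 = 26
sum|xi - xbar| = 14
CU = 100 * (1 - 14 / (10 * 26))
   = 100 * (1 - 0.0538)
   = 94.62%


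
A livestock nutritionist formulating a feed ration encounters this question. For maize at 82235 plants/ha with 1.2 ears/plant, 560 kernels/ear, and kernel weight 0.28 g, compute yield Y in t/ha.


Y = density * ears * kernels * kw
  = 82235 * 1.2 * 560 * 0.28 g/ha
  = 15473337.60 g/ha
  = 15473.34 kg/ha = 15.47 t/ha


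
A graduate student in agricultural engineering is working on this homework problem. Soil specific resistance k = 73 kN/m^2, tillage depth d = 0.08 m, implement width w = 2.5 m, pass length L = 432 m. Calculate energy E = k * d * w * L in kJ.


E = k * d * w * L
  = 73 * 0.08 * 2.5 * 432
  = 6307.20 kJ


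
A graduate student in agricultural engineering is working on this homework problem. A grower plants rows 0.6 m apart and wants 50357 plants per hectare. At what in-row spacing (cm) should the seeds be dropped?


spacing = 10000 / (row_sp * density)
        = 10000 / (0.6 * 50357)
        = 10000 / 30214.20
        = 0.33097 m = 33.10 cm


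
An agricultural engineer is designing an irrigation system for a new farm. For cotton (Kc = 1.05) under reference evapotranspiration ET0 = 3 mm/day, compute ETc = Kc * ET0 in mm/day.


ETc = Kc * ET0
    = 1.05 * 3
    = 3.15 mm/day


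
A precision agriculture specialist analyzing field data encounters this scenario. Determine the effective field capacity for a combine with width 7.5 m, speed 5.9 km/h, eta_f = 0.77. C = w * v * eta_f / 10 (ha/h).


C = w * v * eta_f / 10
  = 7.5 * 5.9 * 0.77 / 10
  = 34.07 / 10
  = 3.41 ha/h


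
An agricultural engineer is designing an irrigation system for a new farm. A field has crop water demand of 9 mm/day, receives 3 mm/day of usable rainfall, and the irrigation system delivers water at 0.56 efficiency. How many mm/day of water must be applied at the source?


IWR = (ETc - Pe) / Ea
    = (9 - 3) / 0.56
    = 6 / 0.56
    = 10.71 mm/day


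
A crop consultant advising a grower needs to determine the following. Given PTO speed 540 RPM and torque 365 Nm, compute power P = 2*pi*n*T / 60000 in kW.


P = 2*pi*n*T / 60000
  = 2*pi * 540 * 365 / 60000
  = 1238415.82 / 60000
  = 20.64 kW


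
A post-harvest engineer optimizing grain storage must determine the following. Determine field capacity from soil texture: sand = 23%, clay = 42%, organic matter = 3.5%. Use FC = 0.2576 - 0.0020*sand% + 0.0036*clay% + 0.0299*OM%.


FC = 0.2576 - 0.0020*23 + 0.0036*42 + 0.0299*3.5
   = 0.2576 - 0.0460 + 0.1512 + 0.1047
   = 0.4675


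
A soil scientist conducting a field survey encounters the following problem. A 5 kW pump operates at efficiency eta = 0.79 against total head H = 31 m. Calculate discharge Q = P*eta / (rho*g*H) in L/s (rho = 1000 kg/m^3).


Q = (P * 1000 * eta) / (rho * g * H)
  = (5 * 1000 * 0.79) / (1000 * 9.81 * 31)
  = 3950 / 304110
  = 0.01299 m^3/s = 12.99 L/s


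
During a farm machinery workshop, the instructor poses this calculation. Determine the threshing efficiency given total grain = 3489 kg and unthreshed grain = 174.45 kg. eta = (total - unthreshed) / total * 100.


eta = (total - unthreshed) / total * 100
    = (3489 - 174.45) / 3489 * 100
    = 3314.55 / 3489 * 100
    = 95%


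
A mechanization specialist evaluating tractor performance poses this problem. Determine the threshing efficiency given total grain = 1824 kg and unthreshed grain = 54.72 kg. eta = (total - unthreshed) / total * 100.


eta = (total - unthreshed) / total * 100
    = (1824 - 54.72) / 1824 * 100
    = 1769.28 / 1824 * 100
    = 97%


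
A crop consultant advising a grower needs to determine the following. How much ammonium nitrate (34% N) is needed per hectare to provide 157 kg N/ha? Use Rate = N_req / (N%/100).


Rate = N_required / (N_content / 100)
     = 157 / (34 / 100)
     = 157 / 0.34
     = 461.76 kg/ha


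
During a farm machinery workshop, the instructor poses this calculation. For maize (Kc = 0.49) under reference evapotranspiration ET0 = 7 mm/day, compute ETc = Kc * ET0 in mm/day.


ETc = Kc * ET0
    = 0.49 * 7
    = 3.43 mm/day


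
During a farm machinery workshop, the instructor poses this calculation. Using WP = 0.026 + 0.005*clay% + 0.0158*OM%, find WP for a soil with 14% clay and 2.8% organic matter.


WP = 0.026 + 0.005*14 + 0.0158*2.8
   = 0.026 + 0.0700 + 0.0442
   = 0.1402


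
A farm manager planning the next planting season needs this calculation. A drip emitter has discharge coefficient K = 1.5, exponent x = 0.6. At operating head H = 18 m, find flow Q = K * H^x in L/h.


Q = K * H^x
  = 1.5 * 18^0.6
  = 1.5 * 5.6645
  = 8.50 L/h


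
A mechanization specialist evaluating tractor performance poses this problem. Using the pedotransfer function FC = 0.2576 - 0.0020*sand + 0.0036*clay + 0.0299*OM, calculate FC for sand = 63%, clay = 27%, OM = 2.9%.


FC = 0.2576 - 0.0020*63 + 0.0036*27 + 0.0299*2.9
   = 0.2576 - 0.1260 + 0.0972 + 0.0867
   = 0.3155


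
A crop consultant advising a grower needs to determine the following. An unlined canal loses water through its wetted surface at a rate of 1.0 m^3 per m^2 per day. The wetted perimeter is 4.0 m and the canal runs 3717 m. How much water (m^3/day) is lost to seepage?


S = C * P * L
  = 1.0 * 4.0 * 3717
  = 14868 m^3/day


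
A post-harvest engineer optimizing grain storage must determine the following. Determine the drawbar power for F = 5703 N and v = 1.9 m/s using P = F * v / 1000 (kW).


P = F * v / 1000
  = 5703 * 1.9 / 1000
  = 10835.70 / 1000
  = 10.84 kW


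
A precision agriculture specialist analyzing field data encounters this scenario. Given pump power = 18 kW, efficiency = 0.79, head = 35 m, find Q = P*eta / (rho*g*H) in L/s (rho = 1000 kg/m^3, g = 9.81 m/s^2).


Q = (P * 1000 * eta) / (rho * g * H)
  = (18 * 1000 * 0.79) / (1000 * 9.81 * 35)
  = 14220 / 343350
  = 0.04142 m^3/s = 41.42 L/s


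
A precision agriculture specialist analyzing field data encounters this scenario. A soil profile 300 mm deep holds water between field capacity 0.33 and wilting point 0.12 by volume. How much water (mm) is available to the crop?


AW = (FC - WP) * D
   = (0.33 - 0.12) * 300
   = 0.21 * 300
   = 63 mm


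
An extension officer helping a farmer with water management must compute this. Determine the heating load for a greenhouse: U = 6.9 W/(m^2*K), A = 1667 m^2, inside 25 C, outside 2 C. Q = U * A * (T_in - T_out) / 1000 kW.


dT = 25 - (2) = 23 K
Q = U * A * dT
  = 6.9 * 1667 * 23
  = 264552.90 W = 264.55 kW


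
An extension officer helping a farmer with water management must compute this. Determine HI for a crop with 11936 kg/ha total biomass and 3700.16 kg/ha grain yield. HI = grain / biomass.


HI = grain_yield / biomass
   = 3700.16 / 11936
   = 0.31


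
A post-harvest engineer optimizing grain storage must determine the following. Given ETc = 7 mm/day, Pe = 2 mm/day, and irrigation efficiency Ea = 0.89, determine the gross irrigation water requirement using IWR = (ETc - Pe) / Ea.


IWR = (ETc - Pe) / Ea
    = (7 - 2) / 0.89
    = 5 / 0.89
    = 5.62 mm/day


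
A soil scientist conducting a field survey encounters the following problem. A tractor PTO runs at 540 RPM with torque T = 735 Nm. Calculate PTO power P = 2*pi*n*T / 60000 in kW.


P = 2*pi*n*T / 60000
  = 2*pi * 540 * 735 / 60000
  = 2493796.25 / 60000
  = 41.56 kW


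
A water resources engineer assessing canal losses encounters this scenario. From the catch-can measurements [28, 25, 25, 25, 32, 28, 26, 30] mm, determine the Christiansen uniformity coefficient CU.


xbar = 219 / 8 = 27.375
sum|xi - xbar| = 17
CU = 100 * (1 - 17 / (8 * 27.375))
   = 100 * (1 - 0.0776)
   = 92.24%


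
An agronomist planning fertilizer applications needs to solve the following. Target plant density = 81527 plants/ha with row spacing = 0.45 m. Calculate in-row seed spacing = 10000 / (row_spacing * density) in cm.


spacing = 10000 / (row_sp * density)
        = 10000 / (0.45 * 81527)
        = 10000 / 36687.15
        = 0.27258 m = 27.26 cm


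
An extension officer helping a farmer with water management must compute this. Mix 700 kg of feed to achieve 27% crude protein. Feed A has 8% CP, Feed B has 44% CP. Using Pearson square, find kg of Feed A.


parts_A = CP_b - target = 44 - 27 = 17
parts_B = target - CP_a = 27 - 8 = 19
total_parts = 17 + 19 = 36
Feed A = 700 * 17 / 36 = 330.56 kg
Feed B = 700 * 19 / 36 = 369.44 kg

330.56 kg


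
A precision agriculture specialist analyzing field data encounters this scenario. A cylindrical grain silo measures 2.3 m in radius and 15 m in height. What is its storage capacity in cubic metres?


V = pi * r^2 * h
  = pi * 2.3^2 * 15
  = pi * 5.29 * 15
  = 249.29 m^3


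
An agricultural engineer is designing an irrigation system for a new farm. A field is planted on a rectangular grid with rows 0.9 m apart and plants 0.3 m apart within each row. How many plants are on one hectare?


D = 10000 / (row_sp * plant_sp)
  = 10000 / (0.9 * 0.3)
  = 10000 / 0.2700
  = 37037.04 plants/ha


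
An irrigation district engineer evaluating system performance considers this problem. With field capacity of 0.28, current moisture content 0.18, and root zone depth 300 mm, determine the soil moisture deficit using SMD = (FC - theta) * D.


SMD = (FC - theta) * D
    = (0.28 - 0.18) * 300
    = 0.100 * 300
    = 30 mm


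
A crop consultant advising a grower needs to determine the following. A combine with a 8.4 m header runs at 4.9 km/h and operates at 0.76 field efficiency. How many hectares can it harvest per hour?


C = w * v * eta_f / 10
  = 8.4 * 4.9 * 0.76 / 10
  = 31.28 / 10
  = 3.13 ha/h


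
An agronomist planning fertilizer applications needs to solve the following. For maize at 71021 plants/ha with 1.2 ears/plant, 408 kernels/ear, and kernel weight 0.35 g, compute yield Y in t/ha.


Y = density * ears * kernels * kw
  = 71021 * 1.2 * 408 * 0.35 g/ha
  = 12170158.56 g/ha
  = 12170.16 kg/ha = 12.17 t/ha


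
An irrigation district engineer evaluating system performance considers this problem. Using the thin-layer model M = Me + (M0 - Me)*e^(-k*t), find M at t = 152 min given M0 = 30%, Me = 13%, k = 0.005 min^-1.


M = Me + (M0 - Me) * e^(-k*t)
  = 13 + (30 - 13) * e^(-0.005*152)
  = 13 + 17 * e^(-0.760)
  = 13 + 17 * 0.46767
  = 13 + 7.9503
  = 20.95%


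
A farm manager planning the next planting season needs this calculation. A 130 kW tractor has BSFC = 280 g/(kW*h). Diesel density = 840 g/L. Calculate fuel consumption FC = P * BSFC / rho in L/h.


FC = P * BSFC / rho_fuel
   = 130 * 280 / 840
   = 36400 / 840
   = 43.33 L/h


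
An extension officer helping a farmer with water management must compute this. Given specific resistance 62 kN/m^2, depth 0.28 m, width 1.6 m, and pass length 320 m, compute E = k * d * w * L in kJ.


E = k * d * w * L
  = 62 * 0.28 * 1.6 * 320
  = 8888.32 kJ


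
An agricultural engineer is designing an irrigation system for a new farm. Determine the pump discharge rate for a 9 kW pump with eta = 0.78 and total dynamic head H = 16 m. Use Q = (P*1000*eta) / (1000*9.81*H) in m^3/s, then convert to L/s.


Q = (P * 1000 * eta) / (rho * g * H)
  = (9 * 1000 * 0.78) / (1000 * 9.81 * 16)
  = 7020 / 156960
  = 0.04472 m^3/s = 44.72 L/s


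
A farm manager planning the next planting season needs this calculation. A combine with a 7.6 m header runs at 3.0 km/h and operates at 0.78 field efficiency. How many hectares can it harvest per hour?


C = w * v * eta_f / 10
  = 7.6 * 3.0 * 0.78 / 10
  = 17.78 / 10
  = 1.78 ha/h


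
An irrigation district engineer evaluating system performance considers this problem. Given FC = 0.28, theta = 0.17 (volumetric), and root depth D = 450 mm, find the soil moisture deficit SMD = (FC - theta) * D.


SMD = (FC - theta) * D
    = (0.28 - 0.17) * 450
    = 0.110 * 450
    = 49.50 mm


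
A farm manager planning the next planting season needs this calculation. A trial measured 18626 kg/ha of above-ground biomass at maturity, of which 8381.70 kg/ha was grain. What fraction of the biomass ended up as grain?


HI = grain_yield / biomass
   = 8381.70 / 18626
   = 0.45


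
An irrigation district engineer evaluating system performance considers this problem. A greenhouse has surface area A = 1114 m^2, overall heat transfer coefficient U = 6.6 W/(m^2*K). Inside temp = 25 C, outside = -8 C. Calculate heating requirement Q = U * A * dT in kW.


dT = 25 - (-8) = 33 K
Q = U * A * dT
  = 6.6 * 1114 * 33
  = 242629.20 W = 242.63 kW


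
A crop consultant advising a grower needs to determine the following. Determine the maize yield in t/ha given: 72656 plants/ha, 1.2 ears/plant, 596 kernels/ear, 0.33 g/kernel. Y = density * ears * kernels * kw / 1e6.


Y = density * ears * kernels * kw
  = 72656 * 1.2 * 596 * 0.33 g/ha
  = 17147978.50 g/ha
  = 17147.98 kg/ha = 17.15 t/ha


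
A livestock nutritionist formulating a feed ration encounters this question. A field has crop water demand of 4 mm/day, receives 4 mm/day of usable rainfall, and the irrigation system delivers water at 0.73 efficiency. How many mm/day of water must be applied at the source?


IWR = (ETc - Pe) / Ea
    = (4 - 4) / 0.73
    = 0 / 0.73
    = 0 mm/day


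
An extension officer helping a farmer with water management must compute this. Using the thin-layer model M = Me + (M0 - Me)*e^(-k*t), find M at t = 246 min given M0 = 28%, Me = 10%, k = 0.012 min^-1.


M = Me + (M0 - Me) * e^(-k*t)
  = 10 + (28 - 10) * e^(-0.012*246)
  = 10 + 18 * e^(-2.952)
  = 10 + 18 * 0.05224
  = 10 + 0.9402
  = 10.94%


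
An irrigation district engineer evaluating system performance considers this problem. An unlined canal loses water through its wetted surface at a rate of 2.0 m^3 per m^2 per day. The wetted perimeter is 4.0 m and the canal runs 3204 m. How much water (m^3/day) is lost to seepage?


S = C * P * L
  = 2.0 * 4.0 * 3204
  = 25632 m^3/day


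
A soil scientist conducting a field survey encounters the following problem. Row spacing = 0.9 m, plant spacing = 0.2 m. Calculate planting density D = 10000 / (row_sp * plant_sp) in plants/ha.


D = 10000 / (row_sp * plant_sp)
  = 10000 / (0.9 * 0.2)
  = 10000 / 0.1800
  = 55555.56 plants/ha


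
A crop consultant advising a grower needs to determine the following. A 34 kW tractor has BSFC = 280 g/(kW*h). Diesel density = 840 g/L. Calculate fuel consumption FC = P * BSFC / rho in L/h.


FC = P * BSFC / rho_fuel
   = 34 * 280 / 840
   = 9520 / 840
   = 11.33 L/h


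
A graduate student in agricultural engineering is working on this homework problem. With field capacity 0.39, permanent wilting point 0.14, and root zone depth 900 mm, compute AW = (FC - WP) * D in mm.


AW = (FC - WP) * D
   = (0.39 - 0.14) * 900
   = 0.25 * 900
   = 225 mm


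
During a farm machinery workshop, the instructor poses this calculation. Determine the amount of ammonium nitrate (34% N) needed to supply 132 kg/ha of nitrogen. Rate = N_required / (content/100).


Rate = N_required / (N_content / 100)
     = 132 / (34 / 100)
     = 132 / 0.34
     = 388.24 kg/ha


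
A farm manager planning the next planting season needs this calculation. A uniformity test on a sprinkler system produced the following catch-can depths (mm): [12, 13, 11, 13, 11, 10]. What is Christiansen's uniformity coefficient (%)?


xbar = 70 / 6 = 11.667
sum|xi - xbar| = 6
CU = 100 * (1 - 6 / (6 * 11.667))
   = 100 * (1 - 0.0857)
   = 91.43%


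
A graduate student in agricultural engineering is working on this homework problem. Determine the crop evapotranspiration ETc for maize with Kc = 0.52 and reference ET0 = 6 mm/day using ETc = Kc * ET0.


ETc = Kc * ET0
    = 0.52 * 6
    = 3.12 mm/day


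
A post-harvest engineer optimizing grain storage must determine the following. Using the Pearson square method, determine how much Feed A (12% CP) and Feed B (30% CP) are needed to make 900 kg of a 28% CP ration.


parts_A = CP_b - target = 30 - 28 = 2
parts_B = target - CP_a = 28 - 12 = 16
total_parts = 2 + 16 = 18
Feed A = 900 * 2 / 18 = 100 kg
Feed B = 900 * 16 / 18 = 800 kg

100 kg


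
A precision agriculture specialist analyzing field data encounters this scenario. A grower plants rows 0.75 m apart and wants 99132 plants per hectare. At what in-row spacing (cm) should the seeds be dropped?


spacing = 10000 / (row_sp * density)
        = 10000 / (0.75 * 99132)
        = 10000 / 74349
        = 0.13450 m = 13.45 cm


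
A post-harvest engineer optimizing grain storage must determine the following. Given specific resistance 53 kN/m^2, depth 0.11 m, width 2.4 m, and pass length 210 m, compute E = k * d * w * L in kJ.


E = k * d * w * L
  = 53 * 0.11 * 2.4 * 210
  = 2938.32 kJ


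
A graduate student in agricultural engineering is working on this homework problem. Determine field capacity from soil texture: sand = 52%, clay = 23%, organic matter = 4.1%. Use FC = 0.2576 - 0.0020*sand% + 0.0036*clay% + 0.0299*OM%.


FC = 0.2576 - 0.0020*52 + 0.0036*23 + 0.0299*4.1
   = 0.2576 - 0.1040 + 0.0828 + 0.1226
   = 0.3590


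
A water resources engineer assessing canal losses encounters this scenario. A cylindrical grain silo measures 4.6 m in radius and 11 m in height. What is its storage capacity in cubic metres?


V = pi * r^2 * h
  = pi * 4.6^2 * 11
  = pi * 21.16 * 11
  = 731.24 m^3


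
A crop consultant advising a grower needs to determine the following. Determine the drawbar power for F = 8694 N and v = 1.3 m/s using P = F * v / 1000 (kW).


P = F * v / 1000
  = 8694 * 1.3 / 1000
  = 11302.20 / 1000
  = 11.30 kW


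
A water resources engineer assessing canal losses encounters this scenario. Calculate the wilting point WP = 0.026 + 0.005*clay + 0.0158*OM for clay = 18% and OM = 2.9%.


WP = 0.026 + 0.005*18 + 0.0158*2.9
   = 0.026 + 0.0900 + 0.0458
   = 0.1618


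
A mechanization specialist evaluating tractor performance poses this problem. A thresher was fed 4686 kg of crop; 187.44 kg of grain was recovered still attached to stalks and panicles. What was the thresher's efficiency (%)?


eta = (total - unthreshed) / total * 100
    = (4686 - 187.44) / 4686 * 100
    = 4498.56 / 4686 * 100
    = 96%
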